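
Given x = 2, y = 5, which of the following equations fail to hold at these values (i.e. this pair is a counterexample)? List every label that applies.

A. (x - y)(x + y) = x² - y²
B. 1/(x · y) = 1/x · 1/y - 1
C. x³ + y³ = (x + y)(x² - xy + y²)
Evaluating each claim at the given values:
A. LHS = -21, RHS = -21 → holds here (LHS = RHS)
B. LHS = 1/10, RHS = -9/10 → fails here (LHS ≠ RHS)
C. LHS = 133, RHS = 133 → holds here (LHS = RHS)

Answer: B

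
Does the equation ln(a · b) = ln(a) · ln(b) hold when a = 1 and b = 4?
Fails

Substituting a = 1, b = 4:

LHS = ln(1 · 4) = ln(4) ≈ 1.386
RHS = ln(1) · ln(4) = 0

LHS ≠ RHS, so the equation does not hold at this point.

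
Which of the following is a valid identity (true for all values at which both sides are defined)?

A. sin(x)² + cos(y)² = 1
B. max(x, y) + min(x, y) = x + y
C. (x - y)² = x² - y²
B

A: fails at (1, 5) — LHS = cos(5)² + sin(1)² ≈ 0.7885, RHS = 1.
B: holds — e.g. at (3, 5), both sides equal 8.
C: fails at (1, 3) — LHS = 4, RHS = -8.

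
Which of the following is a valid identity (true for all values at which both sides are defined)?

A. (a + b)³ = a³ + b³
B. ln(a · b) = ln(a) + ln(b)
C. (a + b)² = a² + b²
A: fails at (2, 7) — LHS = 729, RHS = 351.
B: holds — e.g. at (5, 5), both sides equal ln(25) ≈ 3.219.
C: fails at (1, 1) — LHS = 4, RHS = 2.

Answer: B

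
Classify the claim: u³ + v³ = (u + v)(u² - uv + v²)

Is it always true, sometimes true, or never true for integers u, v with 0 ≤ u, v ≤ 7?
The identity holds for every pair in the range. For instance at (u, v) = (3, 3): both sides equal 54.

Answer: Always true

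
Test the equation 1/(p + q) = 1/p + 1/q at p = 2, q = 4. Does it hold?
Fails

Substituting p = 2, q = 4:

LHS = 1/(2 + 4) = 1/6
RHS = 1/2 + 1/4 = 3/4

LHS ≠ RHS, so the equation does not hold at this point.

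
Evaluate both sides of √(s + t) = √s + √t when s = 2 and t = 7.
LHS = √(2 + 7) = 3
RHS = √2 + √7 = √(2) + √(7) ≈ 4.06

LHS ≠ RHS (they differ by about 1.06), so the equation does not hold here.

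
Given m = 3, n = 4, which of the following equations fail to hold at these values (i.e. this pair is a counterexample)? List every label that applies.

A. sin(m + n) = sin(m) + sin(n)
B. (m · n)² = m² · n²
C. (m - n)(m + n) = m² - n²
Evaluating each claim at the given values:
A. LHS = sin(7) ≈ 0.657, RHS = sin(4) + sin(3) ≈ -0.6157 → fails here (LHS ≠ RHS)
B. LHS = 144, RHS = 144 → holds here (LHS = RHS)
C. LHS = -7, RHS = -7 → holds here (LHS = RHS)

Answer: A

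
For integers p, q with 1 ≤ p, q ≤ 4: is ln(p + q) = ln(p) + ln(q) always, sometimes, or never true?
Sometimes true

It holds at (p, q) = (2, 2) (both sides equal ln(4) ≈ 1.386), but fails at (p, q) = (1, 3) (LHS = ln(4) ≈ 1.386, RHS = ln(3) ≈ 1.099).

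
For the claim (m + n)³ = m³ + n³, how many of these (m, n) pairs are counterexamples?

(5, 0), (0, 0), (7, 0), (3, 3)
1

Testing each pair:
(5, 0): LHS = 125, RHS = 125 → satisfies claim
(0, 0): LHS = 0, RHS = 0 → satisfies claim
(7, 0): LHS = 343, RHS = 343 → satisfies claim
(3, 3): LHS = 216, RHS = 54 → counterexample

That makes 1 counterexample.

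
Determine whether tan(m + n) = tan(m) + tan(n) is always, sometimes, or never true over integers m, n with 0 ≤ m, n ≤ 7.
It holds at (m, n) = (1, 0) (both sides equal tan(1) ≈ 1.557), but fails at (m, n) = (4, 6) (LHS = tan(10) ≈ 0.6484, RHS = tan(6) + tan(4) ≈ 0.8668).

Answer: Sometimes true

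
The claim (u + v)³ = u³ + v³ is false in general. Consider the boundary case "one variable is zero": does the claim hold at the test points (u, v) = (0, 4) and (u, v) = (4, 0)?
At (0, 4): LHS = 64, RHS = 64 → equal
At (4, 0): LHS = 64, RHS = 64 → equal

So the claim does hold at both of these boundary points, even though it is not an identity.

Answer: Yes, holds at both test points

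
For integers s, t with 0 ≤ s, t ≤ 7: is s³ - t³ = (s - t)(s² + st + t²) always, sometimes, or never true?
The identity holds for every pair in the range. For instance at (s, t) = (7, 2): both sides equal 335.

Answer: Always true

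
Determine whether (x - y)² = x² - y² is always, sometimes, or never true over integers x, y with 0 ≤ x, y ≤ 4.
It holds at (x, y) = (4, 4) (both sides equal 0), but fails at (x, y) = (1, 2) (LHS = 1, RHS = -3).

Answer: Sometimes true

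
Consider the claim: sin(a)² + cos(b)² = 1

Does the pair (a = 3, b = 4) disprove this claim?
Yes

Substituting a = 3, b = 4:
LHS = sin(3)² + cos(4)² ≈ 0.4472
RHS = 1

Since LHS ≠ RHS, this pair disproves the claim.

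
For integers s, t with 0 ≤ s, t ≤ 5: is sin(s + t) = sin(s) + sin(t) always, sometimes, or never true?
Sometimes true

It holds at (s, t) = (0, 1) (both sides equal sin(1) ≈ 0.8415), but fails at (s, t) = (1, 2) (LHS = sin(3) ≈ 0.1411, RHS = sin(1) + sin(2) ≈ 1.751).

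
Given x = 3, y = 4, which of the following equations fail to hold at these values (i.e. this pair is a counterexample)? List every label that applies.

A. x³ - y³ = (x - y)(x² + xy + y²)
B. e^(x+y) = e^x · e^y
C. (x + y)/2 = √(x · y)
Evaluating each claim at the given values:
A. LHS = -37, RHS = -37 → holds here (LHS = RHS)
B. LHS = e^7 ≈ 1097, RHS = e^7 ≈ 1097 → holds here (LHS = RHS)
C. LHS = 7/2, RHS = 2·√(3) ≈ 3.464 → fails here (LHS ≠ RHS)

Answer: C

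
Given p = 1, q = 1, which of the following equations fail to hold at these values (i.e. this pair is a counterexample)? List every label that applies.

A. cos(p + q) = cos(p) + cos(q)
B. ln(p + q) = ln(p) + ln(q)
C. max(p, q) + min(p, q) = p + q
Evaluating each claim at the given values:
A. LHS = cos(2) ≈ -0.4161, RHS = 2·cos(1) ≈ 1.081 → fails here (LHS ≠ RHS)
B. LHS = ln(2) ≈ 0.6931, RHS = 0 → fails here (LHS ≠ RHS)
C. LHS = 2, RHS = 2 → holds here (LHS = RHS)

Answer: A, B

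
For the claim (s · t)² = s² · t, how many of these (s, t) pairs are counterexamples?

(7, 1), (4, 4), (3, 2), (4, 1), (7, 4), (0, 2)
Testing each pair:
(7, 1): LHS = 49, RHS = 49 → satisfies claim
(4, 4): LHS = 256, RHS = 64 → counterexample
(3, 2): LHS = 36, RHS = 18 → counterexample
(4, 1): LHS = 16, RHS = 16 → satisfies claim
(7, 4): LHS = 784, RHS = 196 → counterexample
(0, 2): LHS = 0, RHS = 0 → satisfies claim

That makes 3 counterexamples.

Answer: 3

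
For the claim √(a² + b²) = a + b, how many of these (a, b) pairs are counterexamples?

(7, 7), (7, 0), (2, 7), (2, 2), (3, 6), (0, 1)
4

Testing each pair:
(7, 7): LHS = 7·√(2) ≈ 9.899, RHS = 14 → counterexample
(7, 0): LHS = 7, RHS = 7 → satisfies claim
(2, 7): LHS = √(53) ≈ 7.28, RHS = 9 → counterexample
(2, 2): LHS = 2·√(2) ≈ 2.828, RHS = 4 → counterexample
(3, 6): LHS = 3·√(5) ≈ 6.708, RHS = 9 → counterexample
(0, 1): LHS = 1, RHS = 1 → satisfies claim

That makes 4 counterexamples.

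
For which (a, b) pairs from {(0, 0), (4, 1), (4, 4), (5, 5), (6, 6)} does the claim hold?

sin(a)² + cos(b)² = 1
(0, 0), (4, 4), (5, 5), (6, 6)

Testing each pair:
(0, 0): LHS = 1, RHS = 1 → holds
(4, 1): LHS = cos(1)² + sin(4)² ≈ 0.8647, RHS = 1 → fails
(4, 4): LHS = cos(4)² + sin(4)² = 1, RHS = 1 → holds
(5, 5): LHS = cos(5)² + sin(5)² = 1, RHS = 1 → holds
(6, 6): LHS = sin(6)² + cos(6)² = 1, RHS = 1 → holds

4 of 5 pairs satisfy the claim.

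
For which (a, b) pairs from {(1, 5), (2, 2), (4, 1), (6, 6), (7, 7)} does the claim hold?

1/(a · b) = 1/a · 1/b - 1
Testing each pair:
(1, 5): LHS = 1/5, RHS = -4/5 → fails
(2, 2): LHS = 1/4, RHS = -3/4 → fails
(4, 1): LHS = 1/4, RHS = -3/4 → fails
(6, 6): LHS = 1/36, RHS = -35/36 → fails
(7, 7): LHS = 1/49, RHS = -48/49 → fails

No pair satisfies the claim.

Answer: None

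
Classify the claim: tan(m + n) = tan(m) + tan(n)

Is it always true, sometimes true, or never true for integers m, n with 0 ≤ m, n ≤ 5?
It holds at (m, n) = (0, 3) (both sides equal tan(3) ≈ -0.1425), but fails at (m, n) = (5, 3) (LHS = tan(8) ≈ -6.8, RHS = tan(5) + tan(3) ≈ -3.523).

Answer: Sometimes true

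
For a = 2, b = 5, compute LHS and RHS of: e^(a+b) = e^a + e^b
LHS = e^(2+5) = e^7 ≈ 1097
RHS = e^2 + e^5 ≈ 155.8

LHS ≠ RHS (they differ by about 940.8), so the equation does not hold here.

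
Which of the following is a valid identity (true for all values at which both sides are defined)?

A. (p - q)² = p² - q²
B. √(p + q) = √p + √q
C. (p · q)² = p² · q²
A: fails at (2, 5) — LHS = 9, RHS = -21.
B: fails at (1, 2) — LHS = √(3) ≈ 1.732, RHS = 1 + √(2) ≈ 2.414.
C: holds — e.g. at (2, 3), both sides equal 36.

Answer: C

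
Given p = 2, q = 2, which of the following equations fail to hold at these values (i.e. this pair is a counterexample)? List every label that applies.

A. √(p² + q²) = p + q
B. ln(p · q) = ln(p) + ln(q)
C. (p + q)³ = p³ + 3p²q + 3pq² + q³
Evaluating each claim at the given values:
A. LHS = 2·√(2) ≈ 2.828, RHS = 4 → fails here (LHS ≠ RHS)
B. LHS = ln(4) ≈ 1.386, RHS = 2·ln(2) ≈ 1.386 → holds here (LHS = RHS)
C. LHS = 64, RHS = 64 → holds here (LHS = RHS)

Answer: A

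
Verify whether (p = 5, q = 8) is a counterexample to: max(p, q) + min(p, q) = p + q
Substituting p = 5, q = 8:
LHS = max(5, 8) + min(5, 8) = 13
RHS = 5 + 8 = 13

The sides agree, so this pair does not disprove the claim.

Answer: No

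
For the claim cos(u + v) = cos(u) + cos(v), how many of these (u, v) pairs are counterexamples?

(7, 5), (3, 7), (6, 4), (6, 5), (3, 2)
5

Testing each pair:
(7, 5): LHS = cos(12) ≈ 0.8439, RHS = cos(5) + cos(7) ≈ 1.038 → counterexample
(3, 7): LHS = cos(10) ≈ -0.8391, RHS = cos(3) + cos(7) ≈ -0.2361 → counterexample
(6, 4): LHS = cos(10) ≈ -0.8391, RHS = cos(4) + cos(6) ≈ 0.3065 → counterexample
(6, 5): LHS = cos(11) ≈ 0.004426, RHS = cos(5) + cos(6) ≈ 1.244 → counterexample
(3, 2): LHS = cos(5) ≈ 0.2837, RHS = cos(3) + cos(2) ≈ -1.406 → counterexample

That makes 5 counterexamples.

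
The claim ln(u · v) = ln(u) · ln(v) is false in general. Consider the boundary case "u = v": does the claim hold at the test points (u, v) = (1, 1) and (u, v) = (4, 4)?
At (1, 1): LHS = 0, RHS = 0 → equal
At (4, 4): LHS = ln(16) ≈ 2.773 ≠ RHS = ln(4)² ≈ 1.922

Answer: Only at (1, 1)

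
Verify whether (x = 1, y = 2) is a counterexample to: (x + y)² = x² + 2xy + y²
Substituting x = 1, y = 2:
LHS = (1 + 2)² = 9
RHS = 1² + 2·1·2 + 2² = 9

The sides agree, so this pair does not disprove the claim.

Answer: No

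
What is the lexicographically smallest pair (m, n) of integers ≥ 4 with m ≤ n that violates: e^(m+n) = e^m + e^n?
(m, n) = (4, 4)

Substituting (4, 4) into the claim:
LHS = e^(4+4) = e^8 ≈ 2981
RHS = e^4 + e^4 = 2·e^4 ≈ 109.2

Since LHS ≠ RHS, this pair disproves the claim, and no lexicographically smaller pair (m ≤ n, integers ≥ 4) does.

For instance (8, 10) is also a counterexample (LHS = e^18 ≈ 65659969.1, RHS = e^8 + e^10 ≈ 25007.4), but it's lexicographically larger.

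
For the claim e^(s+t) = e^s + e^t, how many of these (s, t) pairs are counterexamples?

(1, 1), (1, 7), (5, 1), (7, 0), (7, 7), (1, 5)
6

Testing each pair:
(1, 1): LHS = e^2 ≈ 7.389, RHS = 2·e ≈ 5.437 → counterexample
(1, 7): LHS = e^8 ≈ 2981, RHS = e + e^7 ≈ 1099 → counterexample
(5, 1): LHS = e^6 ≈ 403.4, RHS = e + e^5 ≈ 151.1 → counterexample
(7, 0): LHS = e^7 ≈ 1097, RHS = 1 + e^7 ≈ 1098 → counterexample
(7, 7): LHS = e^14 ≈ 1202604.3, RHS = 2·e^7 ≈ 2193 → counterexample
(1, 5): LHS = e^6 ≈ 403.4, RHS = e + e^5 ≈ 151.1 → counterexample

That makes 6 counterexamples.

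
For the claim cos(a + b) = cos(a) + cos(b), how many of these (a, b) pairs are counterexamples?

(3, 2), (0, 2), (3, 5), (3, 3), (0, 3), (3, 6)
Testing each pair:
(3, 2): LHS = cos(5) ≈ 0.2837, RHS = cos(3) + cos(2) ≈ -1.406 → counterexample
(0, 2): LHS = cos(2) ≈ -0.4161, RHS = cos(2) + 1 ≈ 0.5839 → counterexample
(3, 5): LHS = cos(8) ≈ -0.1455, RHS = cos(3) + cos(5) ≈ -0.7063 → counterexample
(3, 3): LHS = cos(6) ≈ 0.9602, RHS = 2·cos(3) ≈ -1.98 → counterexample
(0, 3): LHS = cos(3) ≈ -0.99, RHS = cos(3) + 1 ≈ 0.01001 → counterexample
(3, 6): LHS = cos(9) ≈ -0.9111, RHS = cos(3) + cos(6) ≈ -0.02982 → counterexample

That makes 6 counterexamples.

Answer: 6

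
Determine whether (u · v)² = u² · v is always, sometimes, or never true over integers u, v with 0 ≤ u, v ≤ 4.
Sometimes true

It holds at (u, v) = (0, 2) (both sides equal 0), but fails at (u, v) = (1, 4) (LHS = 16, RHS = 4).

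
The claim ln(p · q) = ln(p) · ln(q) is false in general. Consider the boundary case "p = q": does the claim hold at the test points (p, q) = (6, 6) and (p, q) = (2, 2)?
No, fails at both test points

At (6, 6): LHS = ln(36) ≈ 3.584 ≠ RHS = ln(6)² ≈ 3.21
At (2, 2): LHS = ln(4) ≈ 1.386 ≠ RHS = ln(2)² ≈ 0.4805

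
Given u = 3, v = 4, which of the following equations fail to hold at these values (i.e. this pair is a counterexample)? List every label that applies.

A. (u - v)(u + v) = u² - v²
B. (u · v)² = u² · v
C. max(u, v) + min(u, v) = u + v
B

Evaluating each claim at the given values:
A. LHS = -7, RHS = -7 → holds here (LHS = RHS)
B. LHS = 144, RHS = 36 → fails here (LHS ≠ RHS)
C. LHS = 7, RHS = 7 → holds here (LHS = RHS)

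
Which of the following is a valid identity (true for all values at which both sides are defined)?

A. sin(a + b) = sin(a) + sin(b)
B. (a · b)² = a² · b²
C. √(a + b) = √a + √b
A: fails at (4, 6) — LHS = sin(10) ≈ -0.544, RHS = sin(4) + sin(6) ≈ -1.036.
B: holds — e.g. at (4, 4), both sides equal 256.
C: fails at (1, 3) — LHS = 2, RHS = 1 + √(3) ≈ 2.732.

Answer: B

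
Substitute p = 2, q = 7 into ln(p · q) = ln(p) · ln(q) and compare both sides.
LHS = ln(2 · 7) = ln(14) ≈ 2.639
RHS = ln(2) · ln(7) ≈ 1.349

LHS ≠ RHS (they differ by about 1.29), so the equation does not hold here.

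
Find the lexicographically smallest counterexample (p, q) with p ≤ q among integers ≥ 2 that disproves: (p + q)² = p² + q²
(p, q) = (2, 2)

Substituting (2, 2) into the claim:
LHS = (2 + 2)² = 16
RHS = 2² + 2² = 8

Since LHS ≠ RHS, this pair disproves the claim, and no lexicographically smaller pair (p ≤ q, integers ≥ 2) does.

For instance (2, 8) is also a counterexample (LHS = 100, RHS = 68), but it's lexicographically larger.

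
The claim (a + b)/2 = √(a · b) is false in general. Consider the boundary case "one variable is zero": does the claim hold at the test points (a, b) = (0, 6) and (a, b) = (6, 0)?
At (0, 6): LHS = 3 ≠ RHS = 0
At (6, 0): LHS = 3 ≠ RHS = 0

Answer: No, fails at both test points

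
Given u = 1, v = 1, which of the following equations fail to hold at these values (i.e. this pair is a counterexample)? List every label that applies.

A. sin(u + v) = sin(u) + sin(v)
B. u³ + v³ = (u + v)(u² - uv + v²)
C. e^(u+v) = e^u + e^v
A, C

Evaluating each claim at the given values:
A. LHS = sin(2) ≈ 0.9093, RHS = 2·sin(1) ≈ 1.683 → fails here (LHS ≠ RHS)
B. LHS = 2, RHS = 2 → holds here (LHS = RHS)
C. LHS = e^2 ≈ 7.389, RHS = 2·e ≈ 5.437 → fails here (LHS ≠ RHS)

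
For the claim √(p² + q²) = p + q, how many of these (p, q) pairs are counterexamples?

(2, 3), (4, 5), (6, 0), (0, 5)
Testing each pair:
(2, 3): LHS = √(13) ≈ 3.606, RHS = 5 → counterexample
(4, 5): LHS = √(41) ≈ 6.403, RHS = 9 → counterexample
(6, 0): LHS = 6, RHS = 6 → satisfies claim
(0, 5): LHS = 5, RHS = 5 → satisfies claim

That makes 2 counterexamples.

Answer: 2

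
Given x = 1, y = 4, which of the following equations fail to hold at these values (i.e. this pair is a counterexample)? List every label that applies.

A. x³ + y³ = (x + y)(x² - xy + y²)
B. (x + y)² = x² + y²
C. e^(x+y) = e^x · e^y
Evaluating each claim at the given values:
A. LHS = 65, RHS = 65 → holds here (LHS = RHS)
B. LHS = 25, RHS = 17 → fails here (LHS ≠ RHS)
C. LHS = e^5 ≈ 148.4, RHS = e^5 ≈ 148.4 → holds here (LHS = RHS)

Answer: B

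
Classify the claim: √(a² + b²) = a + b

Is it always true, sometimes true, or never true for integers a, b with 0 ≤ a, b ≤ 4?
Sometimes true

It holds at (a, b) = (0, 1) (both sides equal 1), but fails at (a, b) = (4, 3) (LHS = 5, RHS = 7).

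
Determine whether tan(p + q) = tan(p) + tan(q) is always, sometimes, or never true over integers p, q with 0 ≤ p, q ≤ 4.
It holds at (p, q) = (0, 0) (both sides equal 0), but fails at (p, q) = (3, 1) (LHS = tan(4) ≈ 1.158, RHS = tan(3) + tan(1) ≈ 1.415).

Answer: Sometimes true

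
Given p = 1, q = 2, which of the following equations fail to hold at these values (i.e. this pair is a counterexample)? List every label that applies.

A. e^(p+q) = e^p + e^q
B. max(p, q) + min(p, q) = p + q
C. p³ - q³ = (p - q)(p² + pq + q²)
A

Evaluating each claim at the given values:
A. LHS = e^3 ≈ 20.09, RHS = e + e^2 ≈ 10.11 → fails here (LHS ≠ RHS)
B. LHS = 3, RHS = 3 → holds here (LHS = RHS)
C. LHS = -7, RHS = -7 → holds here (LHS = RHS)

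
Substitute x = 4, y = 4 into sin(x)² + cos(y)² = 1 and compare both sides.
LHS = sin(4)² + cos(4)² = 1
RHS = 1

LHS = RHS: the two sides agree.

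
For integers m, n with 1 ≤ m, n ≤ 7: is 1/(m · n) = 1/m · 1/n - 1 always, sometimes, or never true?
Never true

The claim fails for every pair in the range. For instance at (m, n) = (4, 5): LHS = 1/20, RHS = -19/20.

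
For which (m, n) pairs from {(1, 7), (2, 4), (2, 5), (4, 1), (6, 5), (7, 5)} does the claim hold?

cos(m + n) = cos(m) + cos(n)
Testing each pair:
(1, 7): LHS = cos(8) ≈ -0.1455, RHS = cos(1) + cos(7) ≈ 1.294 → fails
(2, 4): LHS = cos(6) ≈ 0.9602, RHS = cos(4) + cos(2) ≈ -1.07 → fails
(2, 5): LHS = cos(7) ≈ 0.7539, RHS = cos(2) + cos(5) ≈ -0.1325 → fails
(4, 1): LHS = cos(5) ≈ 0.2837, RHS = cos(4) + cos(1) ≈ -0.1133 → fails
(6, 5): LHS = cos(11) ≈ 0.004426, RHS = cos(5) + cos(6) ≈ 1.244 → fails
(7, 5): LHS = cos(12) ≈ 0.8439, RHS = cos(5) + cos(7) ≈ 1.038 → fails

No pair satisfies the claim.

Answer: None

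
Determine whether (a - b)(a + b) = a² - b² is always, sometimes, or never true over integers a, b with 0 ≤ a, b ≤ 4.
The identity holds for every pair in the range. For instance at (a, b) = (3, 2): both sides equal 5.

Answer: Always true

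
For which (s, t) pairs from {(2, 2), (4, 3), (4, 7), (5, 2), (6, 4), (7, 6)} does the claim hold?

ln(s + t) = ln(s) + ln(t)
Testing each pair:
(2, 2): LHS = ln(4) ≈ 1.386, RHS = 2·ln(2) ≈ 1.386 → holds
(4, 3): LHS = ln(7) ≈ 1.946, RHS = ln(3) + ln(4) ≈ 2.485 → fails
(4, 7): LHS = ln(11) ≈ 2.398, RHS = ln(4) + ln(7) ≈ 3.332 → fails
(5, 2): LHS = ln(7) ≈ 1.946, RHS = ln(2) + ln(5) ≈ 2.303 → fails
(6, 4): LHS = ln(10) ≈ 2.303, RHS = ln(4) + ln(6) ≈ 3.178 → fails
(7, 6): LHS = ln(13) ≈ 2.565, RHS = ln(6) + ln(7) ≈ 3.738 → fails

1 of 6 pairs satisfies the claim.

Answer: (2, 2)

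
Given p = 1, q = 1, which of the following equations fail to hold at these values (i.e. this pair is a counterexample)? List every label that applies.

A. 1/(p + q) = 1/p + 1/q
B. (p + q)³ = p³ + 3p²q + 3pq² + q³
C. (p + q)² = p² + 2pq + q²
A

Evaluating each claim at the given values:
A. LHS = 1/2, RHS = 2 → fails here (LHS ≠ RHS)
B. LHS = 8, RHS = 8 → holds here (LHS = RHS)
C. LHS = 4, RHS = 4 → holds here (LHS = RHS)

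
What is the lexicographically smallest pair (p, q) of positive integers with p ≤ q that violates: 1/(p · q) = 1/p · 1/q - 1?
Substituting (1, 1) into the claim:
LHS = 1/(1 · 1) = 1
RHS = 1/1 · 1/1 - 1 = 0

Since LHS ≠ RHS, this pair disproves the claim, and no lexicographically smaller pair (p ≤ q, positive integers) does.

For instance (2, 2) is also a counterexample (LHS = 1/4, RHS = -3/4), but it's lexicographically larger.

Answer: (p, q) = (1, 1)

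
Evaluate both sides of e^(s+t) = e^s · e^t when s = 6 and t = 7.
LHS = e^(6+7) = e^13 ≈ 442413.4
RHS = e^6 · e^7 = e^13 ≈ 442413.4

LHS = RHS: the two sides agree.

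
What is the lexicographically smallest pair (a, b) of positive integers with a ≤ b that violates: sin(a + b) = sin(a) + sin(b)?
Substituting (1, 1) into the claim:
LHS = sin(1 + 1) = sin(2) ≈ 0.9093
RHS = sin(1) + sin(1) = 2·sin(1) ≈ 1.683

Since LHS ≠ RHS, this pair disproves the claim, and no lexicographically smaller pair (a ≤ b, positive integers) does.

For instance (2, 4) is also a counterexample (LHS = sin(6) ≈ -0.2794, RHS = sin(4) + sin(2) ≈ 0.1525), but it's lexicographically larger.

Answer: (a, b) = (1, 1)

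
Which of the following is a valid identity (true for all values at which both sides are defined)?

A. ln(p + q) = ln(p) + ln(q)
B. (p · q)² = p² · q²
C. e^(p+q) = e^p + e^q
B

A: fails at (5, 5) — LHS = ln(10) ≈ 2.303, RHS = 2·ln(5) ≈ 3.219.
B: holds — e.g. at (0, 1), both sides equal 0.
C: fails at (2, 5) — LHS = e^7 ≈ 1097, RHS = e^2 + e^5 ≈ 155.8.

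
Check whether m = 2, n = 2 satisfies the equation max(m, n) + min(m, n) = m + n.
Substituting m = 2, n = 2:

LHS = max(2, 2) + min(2, 2) = 4
RHS = 2 + 2 = 4

LHS = RHS, so the equation holds at this point.

Answer: Holds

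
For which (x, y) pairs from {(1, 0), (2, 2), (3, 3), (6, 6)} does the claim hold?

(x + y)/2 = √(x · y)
Testing each pair:
(1, 0): LHS = 1/2, RHS = 0 → fails
(2, 2): LHS = 2, RHS = 2 → holds
(3, 3): LHS = 3, RHS = 3 → holds
(6, 6): LHS = 6, RHS = 6 → holds

3 of 4 pairs satisfy the claim.

Answer: (2, 2), (3, 3), (6, 6)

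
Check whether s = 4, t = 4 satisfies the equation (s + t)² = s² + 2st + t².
Holds

Substituting s = 4, t = 4:

LHS = (4 + 4)² = 64
RHS = 4² + 2·4·4 + 4² = 64

LHS = RHS, so the equation holds at this point.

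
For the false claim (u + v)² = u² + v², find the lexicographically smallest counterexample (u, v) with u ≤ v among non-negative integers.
(u, v) = (1, 1)

At (0, 1): both sides equal 1, so it holds there.
At (0, 6): both sides equal 36, so it holds there.

Substituting (1, 1) into the claim:
LHS = (1 + 1)² = 4
RHS = 1² + 1² = 2

Since LHS ≠ RHS, this pair disproves the claim, and no lexicographically smaller pair (u ≤ v, non-negative integers) does.

For instance (6, 7) is also a counterexample (LHS = 169, RHS = 85), but it's lexicographically larger.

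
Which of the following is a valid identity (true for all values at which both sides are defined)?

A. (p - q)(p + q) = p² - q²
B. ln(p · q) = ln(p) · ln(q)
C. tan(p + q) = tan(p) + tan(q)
A

A: holds — e.g. at (0, 1), both sides equal -1.
B: fails at (1, 3) — LHS = ln(3) ≈ 1.099, RHS = 0.
C: fails at (1, 5) — LHS = tan(6) ≈ -0.291, RHS = tan(5) + tan(1) ≈ -1.823.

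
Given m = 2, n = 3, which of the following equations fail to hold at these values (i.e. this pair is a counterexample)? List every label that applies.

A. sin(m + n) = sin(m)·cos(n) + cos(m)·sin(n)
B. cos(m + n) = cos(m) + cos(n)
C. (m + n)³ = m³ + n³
B, C

Evaluating each claim at the given values:
A. LHS = sin(5) ≈ -0.9589, RHS = sin(2)·cos(3) + sin(3)·cos(2) ≈ -0.9589 → holds here (LHS = RHS)
B. LHS = cos(5) ≈ 0.2837, RHS = cos(3) + cos(2) ≈ -1.406 → fails here (LHS ≠ RHS)
C. LHS = 125, RHS = 35 → fails here (LHS ≠ RHS)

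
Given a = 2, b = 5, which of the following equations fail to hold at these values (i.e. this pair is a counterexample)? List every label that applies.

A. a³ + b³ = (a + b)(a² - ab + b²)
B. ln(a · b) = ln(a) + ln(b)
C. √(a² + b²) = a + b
C

Evaluating each claim at the given values:
A. LHS = 133, RHS = 133 → holds here (LHS = RHS)
B. LHS = ln(10) ≈ 2.303, RHS = ln(2) + ln(5) ≈ 2.303 → holds here (LHS = RHS)
C. LHS = √(29) ≈ 5.385, RHS = 7 → fails here (LHS ≠ RHS)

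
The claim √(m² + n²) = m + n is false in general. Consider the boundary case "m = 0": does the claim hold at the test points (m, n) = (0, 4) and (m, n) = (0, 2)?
At (0, 4): LHS = 4, RHS = 4 → equal
At (0, 2): LHS = 2, RHS = 2 → equal

So the claim does hold at both of these boundary points, even though it is not an identity.

Answer: Yes, holds at both test points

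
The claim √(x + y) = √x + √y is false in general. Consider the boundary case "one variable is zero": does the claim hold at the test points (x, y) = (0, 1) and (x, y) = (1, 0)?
Yes, holds at both test points

At (0, 1): LHS = 1, RHS = 1 → equal
At (1, 0): LHS = 1, RHS = 1 → equal

So the claim does hold at both of these boundary points, even though it is not an identity.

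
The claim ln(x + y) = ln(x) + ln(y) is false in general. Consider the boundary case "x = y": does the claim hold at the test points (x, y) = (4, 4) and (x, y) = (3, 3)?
No, fails at both test points

At (4, 4): LHS = ln(8) ≈ 2.079 ≠ RHS = 2·ln(4) ≈ 2.773
At (3, 3): LHS = ln(6) ≈ 1.792 ≠ RHS = 2·ln(3) ≈ 2.197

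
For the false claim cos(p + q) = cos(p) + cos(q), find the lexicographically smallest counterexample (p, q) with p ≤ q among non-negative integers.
(p, q) = (0, 0)

Substituting (0, 0) into the claim:
LHS = cos(0 + 0) = 1
RHS = cos(0) + cos(0) = 2

Since LHS ≠ RHS, this pair disproves the claim, and no lexicographically smaller pair (p ≤ q, non-negative integers) does.

For instance (1, 2) is also a counterexample (LHS = cos(3) ≈ -0.99, RHS = cos(2) + cos(1) ≈ 0.1242), but it's lexicographically larger.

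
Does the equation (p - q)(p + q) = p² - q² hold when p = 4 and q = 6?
Substituting p = 4, q = 6:

LHS = (4 - 6)(4 + 6) = -20
RHS = 4² - 6² = -20

LHS = RHS, so the equation holds at this point.

Answer: Holds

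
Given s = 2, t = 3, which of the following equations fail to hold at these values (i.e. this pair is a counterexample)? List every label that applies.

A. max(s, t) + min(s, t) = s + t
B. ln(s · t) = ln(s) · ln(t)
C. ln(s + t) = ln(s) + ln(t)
Evaluating each claim at the given values:
A. LHS = 5, RHS = 5 → holds here (LHS = RHS)
B. LHS = ln(6) ≈ 1.792, RHS = ln(2)·ln(3) ≈ 0.7615 → fails here (LHS ≠ RHS)
C. LHS = ln(5) ≈ 1.609, RHS = ln(2) + ln(3) ≈ 1.792 → fails here (LHS ≠ RHS)

Answer: B, C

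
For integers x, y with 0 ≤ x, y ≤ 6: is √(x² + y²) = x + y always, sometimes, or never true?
It holds at (x, y) = (1, 0) (both sides equal 1), but fails at (x, y) = (3, 4) (LHS = 5, RHS = 7).

Answer: Sometimes true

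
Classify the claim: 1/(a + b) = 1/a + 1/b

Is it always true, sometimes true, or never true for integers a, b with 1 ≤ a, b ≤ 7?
The claim fails for every pair in the range. For instance at (a, b) = (7, 7): LHS = 1/14, RHS = 2/7.

Answer: Never true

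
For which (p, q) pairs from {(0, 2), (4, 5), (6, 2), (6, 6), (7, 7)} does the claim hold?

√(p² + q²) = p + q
Testing each pair:
(0, 2): LHS = 2, RHS = 2 → holds
(4, 5): LHS = √(41) ≈ 6.403, RHS = 9 → fails
(6, 2): LHS = 2·√(10) ≈ 6.325, RHS = 8 → fails
(6, 6): LHS = 6·√(2) ≈ 8.485, RHS = 12 → fails
(7, 7): LHS = 7·√(2) ≈ 9.899, RHS = 14 → fails

1 of 5 pairs satisfies the claim.

Answer: (0, 2)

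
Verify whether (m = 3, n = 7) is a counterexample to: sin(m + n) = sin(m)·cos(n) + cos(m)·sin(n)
No

Substituting m = 3, n = 7:
LHS = sin(3 + 7) = sin(10) ≈ -0.544
RHS = sin(3)·cos(7) + cos(3)·sin(7) = sin(7)·cos(3) + sin(3)·cos(7) ≈ -0.544

The sides agree, so this pair does not disprove the claim.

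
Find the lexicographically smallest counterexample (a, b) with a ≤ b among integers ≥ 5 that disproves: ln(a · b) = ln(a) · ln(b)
(a, b) = (5, 5)

Substituting (5, 5) into the claim:
LHS = ln(5 · 5) = ln(25) ≈ 3.219
RHS = ln(5) · ln(5) = ln(5)² ≈ 2.59

Since LHS ≠ RHS, this pair disproves the claim, and no lexicographically smaller pair (a ≤ b, integers ≥ 5) does.

For instance (9, 12) is also a counterexample (LHS = ln(108) ≈ 4.682, RHS = ln(9)·ln(12) ≈ 5.46), but it's lexicographically larger.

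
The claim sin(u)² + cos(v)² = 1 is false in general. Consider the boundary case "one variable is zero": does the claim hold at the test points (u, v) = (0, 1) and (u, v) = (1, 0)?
No, fails at both test points

At (0, 1): LHS = cos(1)² ≈ 0.2919 ≠ RHS = 1
At (1, 0): LHS = sin(1)² + 1 ≈ 1.708 ≠ RHS = 1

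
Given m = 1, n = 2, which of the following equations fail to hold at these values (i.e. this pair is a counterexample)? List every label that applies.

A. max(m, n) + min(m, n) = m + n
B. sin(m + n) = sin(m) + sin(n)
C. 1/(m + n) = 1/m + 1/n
B, C

Evaluating each claim at the given values:
A. LHS = 3, RHS = 3 → holds here (LHS = RHS)
B. LHS = sin(3) ≈ 0.1411, RHS = sin(1) + sin(2) ≈ 1.751 → fails here (LHS ≠ RHS)
C. LHS = 1/3, RHS = 3/2 → fails here (LHS ≠ RHS)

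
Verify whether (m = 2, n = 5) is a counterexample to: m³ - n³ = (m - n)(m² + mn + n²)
No

Substituting m = 2, n = 5:
LHS = 2³ - 5³ = -117
RHS = (2 - 5)(2² + 2·5 + 5²) = -117

The sides agree, so this pair does not disprove the claim.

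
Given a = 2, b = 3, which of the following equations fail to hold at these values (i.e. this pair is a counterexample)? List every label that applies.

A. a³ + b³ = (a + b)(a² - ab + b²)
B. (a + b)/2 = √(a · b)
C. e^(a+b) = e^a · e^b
B

Evaluating each claim at the given values:
A. LHS = 35, RHS = 35 → holds here (LHS = RHS)
B. LHS = 5/2, RHS = √(6) ≈ 2.449 → fails here (LHS ≠ RHS)
C. LHS = e^5 ≈ 148.4, RHS = e^5 ≈ 148.4 → holds here (LHS = RHS)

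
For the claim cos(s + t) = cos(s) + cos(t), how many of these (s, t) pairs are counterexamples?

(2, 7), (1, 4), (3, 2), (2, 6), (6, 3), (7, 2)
6

Testing each pair:
(2, 7): LHS = cos(9) ≈ -0.9111, RHS = cos(2) + cos(7) ≈ 0.3378 → counterexample
(1, 4): LHS = cos(5) ≈ 0.2837, RHS = cos(4) + cos(1) ≈ -0.1133 → counterexample
(3, 2): LHS = cos(5) ≈ 0.2837, RHS = cos(3) + cos(2) ≈ -1.406 → counterexample
(2, 6): LHS = cos(8) ≈ -0.1455, RHS = cos(2) + cos(6) ≈ 0.544 → counterexample
(6, 3): LHS = cos(9) ≈ -0.9111, RHS = cos(3) + cos(6) ≈ -0.02982 → counterexample
(7, 2): LHS = cos(9) ≈ -0.9111, RHS = cos(2) + cos(7) ≈ 0.3378 → counterexample

That makes 6 counterexamples.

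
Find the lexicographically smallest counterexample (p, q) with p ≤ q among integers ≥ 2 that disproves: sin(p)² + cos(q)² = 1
(p, q) = (2, 3)

Substituting (2, 3) into the claim:
LHS = sin(2)² + cos(3)² ≈ 1.807
RHS = 1

Since LHS ≠ RHS, this pair disproves the claim, and no lexicographically smaller pair (p ≤ q, integers ≥ 2) does.

For instance (8, 9) is also a counterexample (LHS = cos(9)² + sin(8)² ≈ 1.809, RHS = 1), but it's lexicographically larger.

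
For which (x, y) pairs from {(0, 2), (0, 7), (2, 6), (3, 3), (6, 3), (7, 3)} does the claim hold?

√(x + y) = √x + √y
(0, 2), (0, 7)

Testing each pair:
(0, 2): LHS = √(2) ≈ 1.414, RHS = √(2) ≈ 1.414 → holds
(0, 7): LHS = √(7) ≈ 2.646, RHS = √(7) ≈ 2.646 → holds
(2, 6): LHS = 2·√(2) ≈ 2.828, RHS = √(2) + √(6) ≈ 3.864 → fails
(3, 3): LHS = √(6) ≈ 2.449, RHS = 2·√(3) ≈ 3.464 → fails
(6, 3): LHS = 3, RHS = √(3) + √(6) ≈ 4.182 → fails
(7, 3): LHS = √(10) ≈ 3.162, RHS = √(3) + √(7) ≈ 4.378 → fails

2 of 6 pairs satisfy the claim.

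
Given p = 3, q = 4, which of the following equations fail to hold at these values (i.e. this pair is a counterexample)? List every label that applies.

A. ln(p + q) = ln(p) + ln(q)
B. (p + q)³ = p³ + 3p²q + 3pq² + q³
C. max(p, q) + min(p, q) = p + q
A

Evaluating each claim at the given values:
A. LHS = ln(7) ≈ 1.946, RHS = ln(3) + ln(4) ≈ 2.485 → fails here (LHS ≠ RHS)
B. LHS = 343, RHS = 343 → holds here (LHS = RHS)
C. LHS = 7, RHS = 7 → holds here (LHS = RHS)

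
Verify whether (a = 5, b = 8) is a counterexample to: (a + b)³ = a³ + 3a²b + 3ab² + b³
Substituting a = 5, b = 8:
LHS = (5 + 8)³ = 2197
RHS = 5³ + 3·5²·8 + 3·5·8² + 8³ = 2197

The sides agree, so this pair does not disprove the claim.

Answer: No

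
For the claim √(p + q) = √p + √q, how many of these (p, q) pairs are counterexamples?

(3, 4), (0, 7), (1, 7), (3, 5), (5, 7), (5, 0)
Testing each pair:
(3, 4): LHS = √(7) ≈ 2.646, RHS = √(3) + 2 ≈ 3.732 → counterexample
(0, 7): LHS = √(7) ≈ 2.646, RHS = √(7) ≈ 2.646 → satisfies claim
(1, 7): LHS = 2·√(2) ≈ 2.828, RHS = 1 + √(7) ≈ 3.646 → counterexample
(3, 5): LHS = 2·√(2) ≈ 2.828, RHS = √(3) + √(5) ≈ 3.968 → counterexample
(5, 7): LHS = 2·√(3) ≈ 3.464, RHS = √(5) + √(7) ≈ 4.882 → counterexample
(5, 0): LHS = √(5) ≈ 2.236, RHS = √(5) ≈ 2.236 → satisfies claim

That makes 4 counterexamples.

Answer: 4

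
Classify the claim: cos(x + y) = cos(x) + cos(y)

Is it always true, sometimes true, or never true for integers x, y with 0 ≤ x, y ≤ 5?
The claim fails for every pair in the range. For instance at (x, y) = (1, 3): LHS = cos(4) ≈ -0.6536, RHS = cos(3) + cos(1) ≈ -0.4497.

Answer: Never true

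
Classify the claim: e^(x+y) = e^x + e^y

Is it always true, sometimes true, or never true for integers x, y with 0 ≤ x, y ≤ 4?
Never true

The claim fails for every pair in the range. For instance at (x, y) = (0, 1): LHS = e ≈ 2.718, RHS = 1 + e ≈ 3.718.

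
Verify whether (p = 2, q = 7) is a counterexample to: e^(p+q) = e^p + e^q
Substituting p = 2, q = 7:
LHS = e^(2+7) = e^9 ≈ 8103
RHS = e^2 + e^7 ≈ 1104

Since LHS ≠ RHS, this pair disproves the claim.

Answer: Yes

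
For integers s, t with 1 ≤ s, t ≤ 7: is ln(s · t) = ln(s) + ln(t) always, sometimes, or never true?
The identity holds for every pair in the range. For instance at (s, t) = (3, 3): both sides equal ln(9) ≈ 2.197.

Answer: Always true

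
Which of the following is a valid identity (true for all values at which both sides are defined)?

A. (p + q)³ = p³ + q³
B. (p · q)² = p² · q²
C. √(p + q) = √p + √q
B

A: fails at (1, 2) — LHS = 27, RHS = 9.
B: holds — e.g. at (1, 5), both sides equal 25.
C: fails at (1, 4) — LHS = √(5) ≈ 2.236, RHS = 3.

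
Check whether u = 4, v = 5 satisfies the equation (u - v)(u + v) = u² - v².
Holds

Substituting u = 4, v = 5:

LHS = (4 - 5)(4 + 5) = -9
RHS = 4² - 5² = -9

LHS = RHS, so the equation holds at this point.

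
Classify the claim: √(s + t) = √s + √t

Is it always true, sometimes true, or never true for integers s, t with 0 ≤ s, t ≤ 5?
Sometimes true

It holds at (s, t) = (0, 3) (both sides equal √(3) ≈ 1.732), but fails at (s, t) = (3, 5) (LHS = 2·√(2) ≈ 2.828, RHS = √(3) + √(5) ≈ 3.968).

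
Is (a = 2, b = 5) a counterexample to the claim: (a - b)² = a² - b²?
Yes

Substituting a = 2, b = 5:
LHS = (2 - 5)² = 9
RHS = 2² - 5² = -21

Since LHS ≠ RHS, this pair disproves the claim.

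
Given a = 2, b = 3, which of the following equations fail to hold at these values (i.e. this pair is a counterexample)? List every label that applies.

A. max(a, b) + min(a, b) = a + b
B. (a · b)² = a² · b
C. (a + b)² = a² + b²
B, C

Evaluating each claim at the given values:
A. LHS = 5, RHS = 5 → holds here (LHS = RHS)
B. LHS = 36, RHS = 12 → fails here (LHS ≠ RHS)
C. LHS = 25, RHS = 13 → fails here (LHS ≠ RHS)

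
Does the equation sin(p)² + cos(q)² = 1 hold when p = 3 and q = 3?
Substituting p = 3, q = 3:

LHS = sin(3)² + cos(3)² = 1
RHS = 1

LHS = RHS, so the equation holds at this point.

Answer: Holds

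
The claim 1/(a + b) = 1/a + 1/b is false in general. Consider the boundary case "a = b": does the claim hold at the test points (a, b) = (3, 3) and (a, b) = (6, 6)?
At (3, 3): LHS = 1/6 ≠ RHS = 2/3
At (6, 6): LHS = 1/12 ≠ RHS = 1/3

Answer: No, fails at both test points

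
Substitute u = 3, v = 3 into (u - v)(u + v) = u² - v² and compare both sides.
LHS = (3 - 3)(3 + 3) = 0
RHS = 3² - 3² = 0

LHS = RHS: the two sides agree.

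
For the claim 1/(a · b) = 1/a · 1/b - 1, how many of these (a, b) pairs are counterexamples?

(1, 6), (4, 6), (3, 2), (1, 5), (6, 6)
5

Testing each pair:
(1, 6): LHS = 1/6, RHS = -5/6 → counterexample
(4, 6): LHS = 1/24, RHS = -23/24 → counterexample
(3, 2): LHS = 1/6, RHS = -5/6 → counterexample
(1, 5): LHS = 1/5, RHS = -4/5 → counterexample
(6, 6): LHS = 1/36, RHS = -35/36 → counterexample

That makes 5 counterexamples.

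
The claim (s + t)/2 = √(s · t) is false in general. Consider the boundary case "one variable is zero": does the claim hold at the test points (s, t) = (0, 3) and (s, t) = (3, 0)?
No, fails at both test points

At (0, 3): LHS = 3/2 ≠ RHS = 0
At (3, 0): LHS = 3/2 ≠ RHS = 0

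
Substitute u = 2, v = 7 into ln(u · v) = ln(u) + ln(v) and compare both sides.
LHS = ln(2 · 7) = ln(14) ≈ 2.639
RHS = ln(2) + ln(7) ≈ 2.639

LHS = RHS: the two sides agree.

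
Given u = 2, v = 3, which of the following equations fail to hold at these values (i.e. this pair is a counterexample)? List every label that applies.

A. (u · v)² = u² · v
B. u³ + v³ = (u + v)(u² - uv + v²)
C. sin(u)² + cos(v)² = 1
A, C

Evaluating each claim at the given values:
A. LHS = 36, RHS = 12 → fails here (LHS ≠ RHS)
B. LHS = 35, RHS = 35 → holds here (LHS = RHS)
C. LHS = sin(2)² + cos(3)² ≈ 1.807, RHS = 1 → fails here (LHS ≠ RHS)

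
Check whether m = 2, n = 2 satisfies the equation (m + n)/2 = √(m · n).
Holds

Substituting m = 2, n = 2:

LHS = (2 + 2)/2 = 2
RHS = √(2 · 2) = 2

LHS = RHS, so the equation holds at this point.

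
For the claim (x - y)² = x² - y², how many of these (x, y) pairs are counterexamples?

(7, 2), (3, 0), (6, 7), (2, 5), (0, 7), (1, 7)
Testing each pair:
(7, 2): LHS = 25, RHS = 45 → counterexample
(3, 0): LHS = 9, RHS = 9 → satisfies claim
(6, 7): LHS = 1, RHS = -13 → counterexample
(2, 5): LHS = 9, RHS = -21 → counterexample
(0, 7): LHS = 49, RHS = -49 → counterexample
(1, 7): LHS = 36, RHS = -48 → counterexample

That makes 5 counterexamples.

Answer: 5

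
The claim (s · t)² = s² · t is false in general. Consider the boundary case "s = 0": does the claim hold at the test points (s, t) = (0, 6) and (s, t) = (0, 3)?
Yes, holds at both test points

At (0, 6): LHS = 0, RHS = 0 → equal
At (0, 3): LHS = 0, RHS = 0 → equal

So the claim does hold at both of these boundary points, even though it is not an identity.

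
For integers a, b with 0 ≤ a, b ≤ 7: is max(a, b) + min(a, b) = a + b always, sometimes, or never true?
The identity holds for every pair in the range. For instance at (a, b) = (6, 0): both sides equal 6.

Answer: Always true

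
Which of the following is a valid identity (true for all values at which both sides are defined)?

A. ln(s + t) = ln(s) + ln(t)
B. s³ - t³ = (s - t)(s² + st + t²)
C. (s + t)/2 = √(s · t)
B

A: fails at (1, 4) — LHS = ln(5) ≈ 1.609, RHS = ln(4) ≈ 1.386.
B: holds — e.g. at (2, 5), both sides equal -117.
C: fails at (3, 4) — LHS = 7/2, RHS = 2·√(3) ≈ 3.464.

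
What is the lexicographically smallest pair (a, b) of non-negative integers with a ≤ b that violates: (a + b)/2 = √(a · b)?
(a, b) = (0, 1)

At (0, 0): both sides equal 0, so it holds there.

Substituting (0, 1) into the claim:
LHS = (0 + 1)/2 = 1/2
RHS = √(0 · 1) = 0

Since LHS ≠ RHS, this pair disproves the claim, and no lexicographically smaller pair (a ≤ b, non-negative integers) does.

For instance (3, 6) is also a counterexample (LHS = 9/2, RHS = 3·√(2) ≈ 4.243), but it's lexicographically larger.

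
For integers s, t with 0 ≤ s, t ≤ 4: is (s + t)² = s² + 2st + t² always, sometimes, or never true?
The identity holds for every pair in the range. For instance at (s, t) = (4, 2): both sides equal 36.

Answer: Always true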